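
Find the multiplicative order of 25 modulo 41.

By Lagrange's theorem, ord_41(25) divides φ(41) = 41 − 1 = 40 = 2^3 · 5.
Divisors of 40: 1, 2, 4, 5, 8, 10, 20, 40.
Check 25^d mod 41 for each divisor in increasing order:
25^1 ≡ 25 (mod 41)
25^2 ≡ 10 (mod 41)
25^4 ≡ 18 (mod 41)
25^5 ≡ 40 (mod 41)
25^8 ≡ 37 (mod 41)
25^10 ≡ 1 (mod 41) ✓
So ord_41(25) = 10.

10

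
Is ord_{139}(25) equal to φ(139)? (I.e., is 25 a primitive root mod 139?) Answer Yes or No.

φ(139) = 139 − 1 = 138 = 2 · 3 · 23.
An element g generates (Z/139Z)^× iff g^(138/q) ≢ 1 (mod 139) for each prime q ∈ {2, 3, 23}.
25^69 ≡ 1 (mod 139)  [q = 2: ≡ 1 ✗]
25^46 ≡ 96 (mod 139)  [q = 3: ≢ 1 ✓]
25^6 ≡ 52 (mod 139)  [q = 23: ≢ 1 ✓]
25^69 ≡ 1 shows ord(25) | 69, strictly less than φ(139); not a primitive root.

No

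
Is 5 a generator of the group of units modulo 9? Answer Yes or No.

φ(9) = φ(3^2) = 3·(3−1) = 6 = 2 · 3.
It suffices to check that the order of 5 is not a proper divisor of 6: compute 5^(6/q) for q ∈ {2, 3}.
5^3 ≡ 8 (mod 9)  [q = 2: ≢ 1 ✓]
5^2 ≡ 7 (mod 9)  [q = 3: ≢ 1 ✓]
All checks pass, so 5 has order 6 and is a primitive root modulo 9.

Yes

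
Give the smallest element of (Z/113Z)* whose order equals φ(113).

3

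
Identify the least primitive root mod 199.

3

φ(199) = 199 − 1 = 198 = 2 · 3^2 · 11.
g is a primitive root iff g^(198/q) ≢ 1 (mod 199) for each prime q ∈ {2, 3, 11}.
g = 2: 2^99 ≡ 1 — hits 1, so not a primitive root.
g = 3: 3^99 ≡ 198; 3^66 ≡ 106; 3^18 ≡ 125 — none is 1, so 3 is a primitive root.
So 3 is the smallest generator of (Z/199Z)^×.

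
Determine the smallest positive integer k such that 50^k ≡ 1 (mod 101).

100

The order of 50 must divide φ(101) = 101 − 1 = 100 = 2^2 · 5^2.
Divisors of 100: 1, 2, 4, 5, 10, 20, 25, 50, 100.
Check 50^d mod 101 for each divisor in increasing order:
50^1 ≡ 50 (mod 101)
50^2 ≡ 76 (mod 101)
50^4 ≡ 19 (mod 101)
50^5 ≡ 41 (mod 101)
50^10 ≡ 65 (mod 101)
50^20 ≡ 84 (mod 101)
50^25 ≡ 10 (mod 101)
50^50 ≡ 100 (mod 101)
50^100 ≡ 1 (mod 101) ✓
Therefore the multiplicative order of 50 modulo 101 is 100.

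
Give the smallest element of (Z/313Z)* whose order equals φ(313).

10

φ(313) = 313 − 1 = 312 = 2^3 · 3 · 13.
g is a primitive root iff g^(312/q) ≢ 1 (mod 313) for each prime q ∈ {2, 3, 13}.
g = 2: 2^156 ≡ 1 — hits 1, so not a primitive root.
g = 3: 3^156 ≡ 1 — hits 1, so not a primitive root.
g = 4: 4^156 ≡ 1 — hits 1, so not a primitive root.
g = 5: 5^156 ≡ 312; 5^104 ≡ 1 — hits 1, so not a primitive root.
g = 6: 6^156 ≡ 1 — hits 1, so not a primitive root.
g = 7: 7^156 ≡ 312; 7^104 ≡ 1 — hits 1, so not a primitive root.
g = 8: 8^156 ≡ 1 — hits 1, so not a primitive root.
g = 9: 9^156 ≡ 1 — hits 1, so not a primitive root.
g = 10: 10^156 ≡ 312; 10^104 ≡ 214; 10^24 ≡ 103 — none is 1, so 10 is a primitive root.
Hence the least primitive root of 313 is 10.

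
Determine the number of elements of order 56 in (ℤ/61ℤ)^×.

0

φ(61) = 61 − 1 = 60 = 2^2 · 3 · 5.
(Z/61Z)^× is cyclic (|G| = 60); a cyclic group of order m has exactly φ(d) elements of each order d | m, and none otherwise.
Here 60 is not a multiple of 56, so there are no elements of order 56.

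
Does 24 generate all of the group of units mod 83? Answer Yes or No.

Yes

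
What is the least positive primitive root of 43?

3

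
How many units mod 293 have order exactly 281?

φ(293) = 293 − 1 = 292 = 2^2 · 73.
In a cyclic group of order 292, there are φ(d) elements of order d for each divisor d of 292, and zero for non-divisors.
Here 292 is not a multiple of 281, so there are no elements of order 281.

0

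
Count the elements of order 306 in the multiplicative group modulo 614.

96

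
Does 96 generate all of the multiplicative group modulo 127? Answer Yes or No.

Yes

φ(127) = 127 − 1 = 126 = 2 · 3^2 · 7.
An element g generates (Z/127Z)^× iff g^(126/q) ≢ 1 (mod 127) for each prime q ∈ {2, 3, 7}.
96^63 ≡ 126 (mod 127)  [q = 2: ≢ 1 ✓]
96^42 ≡ 107 (mod 127)  [q = 3: ≢ 1 ✓]
96^18 ≡ 2 (mod 127)  [q = 7: ≢ 1 ✓]
None equal 1, so ord_127(96) = 126: 96 is a primitive root.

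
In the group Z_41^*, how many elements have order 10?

4

φ(41) = 41 − 1 = 40 = 2^3 · 5.
(Z/41Z)^× is cyclic (|G| = 40); a cyclic group of order m has exactly φ(d) elements of each order d | m, and none otherwise.
10 = 2 · 5 divides 40, and φ(10) = 4.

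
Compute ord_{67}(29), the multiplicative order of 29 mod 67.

ord(29) | φ(67) = 67 − 1 = 66 = 2 · 3 · 11.
Divisors of 66: 1, 2, 3, 6, 11, 22, 33, 66.
Test each divisor d:
29^1 ≡ 29
29^2 ≡ 37
29^3 ≡ 1
Therefore the multiplicative order of 29 modulo 67 is 3.

3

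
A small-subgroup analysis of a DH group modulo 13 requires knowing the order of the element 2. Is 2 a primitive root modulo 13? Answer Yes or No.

φ(13) = 13 − 1 = 12 = 2^2 · 3.
Test 2^(12/q) mod 13 for each prime factor q of 12:
2^6 ≡ 12 (mod 13)  [q = 2: ≢ 1 ✓]
2^4 ≡ 3 (mod 13)  [q = 3: ≢ 1 ✓]
Every test exponent gives a nontrivial residue, hence 2 generates the full group.

Yes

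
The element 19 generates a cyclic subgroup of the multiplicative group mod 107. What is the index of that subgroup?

Since 19 ∈ (Z/107Z)^×, its order divides φ(107) = 107 − 1 = 106 = 2 · 53.
Divisors of 106: 1, 2, 53, 106.
Compute 19^d (mod 107) for the divisors d until we hit 1:
19^1 ≡ 19
19^2 ≡ 40
19^53 ≡ 1
Thus |⟨19⟩| = ord(19) = 53.
[(Z/107Z)^× : ⟨19⟩] = 106/53 = 2.

2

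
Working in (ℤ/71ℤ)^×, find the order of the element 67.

By Lagrange's theorem, ord_71(67) divides φ(71) = 71 − 1 = 70 = 2 · 5 · 7.
Divisors of 70: 1, 2, 5, 7, 10, 14, 35, 70.
Compute 67^d (mod 71) for the divisors d until we hit 1:
67^1 ≡ 67
67^2 ≡ 16
67^5 ≡ 41
67^7 ≡ 17
67^10 ≡ 48
67^14 ≡ 5
67^35 ≡ 70
67^70 ≡ 1
So ord_71(67) = 70.

70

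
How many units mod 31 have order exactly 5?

4

φ(31) = 31 − 1 = 30 = 2 · 3 · 5.
Since (Z/31Z)^× is cyclic of order 30, the number of elements of order d is φ(d) when d | 30 and 0 otherwise.
5 | 30, and φ(5) = 5 − 1 = 4.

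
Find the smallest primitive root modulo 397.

5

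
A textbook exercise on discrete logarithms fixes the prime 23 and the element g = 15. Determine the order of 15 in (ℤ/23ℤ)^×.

22

Since 15 ∈ (Z/23Z)^×, its order divides φ(23) = 23 − 1 = 22 = 2 · 11.
Divisors of 22: 1, 2, 11, 22.
Evaluate successive powers at the divisors of 22:
15^1 ≡ 15
15^2 ≡ 18
15^11 ≡ 22
15^22 ≡ 1
The smallest such exponent is 22, so the order of 15 is 22.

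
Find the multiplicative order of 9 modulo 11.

5

Since 9 ∈ (Z/11Z)^×, its order divides φ(11) = 11 − 1 = 10 = 2 · 5.
Divisors of 10: 1, 2, 5, 10.
Check 9^d mod 11 for each divisor in increasing order:
9^1 ≡ 9 (mod 11)
9^2 ≡ 4 (mod 11)
9^5 ≡ 1 (mod 11) ✓
Hence ord(9) = 5.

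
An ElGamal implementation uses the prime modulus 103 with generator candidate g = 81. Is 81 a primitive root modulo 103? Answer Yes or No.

No

φ(103) = 103 − 1 = 102 = 2 · 3 · 17.
It suffices to check that the order of 81 is not a proper divisor of 102: compute 81^(102/q) for q ∈ {2, 3, 17}.
81^51 ≡ 1 (mod 103)  [q = 2: ≡ 1 ✗]
81^34 ≡ 1 (mod 103)  [q = 3: ≡ 1 ✗]
81^6 ≡ 79 (mod 103)  [q = 17: ≢ 1 ✓]
81^51 ≡ 1 shows ord(81) | 51, strictly less than φ(103); not a primitive root.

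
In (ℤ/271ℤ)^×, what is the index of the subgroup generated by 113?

Since 113 ∈ (Z/271Z)^×, its order divides φ(271) = 271 − 1 = 270 = 2 · 3^3 · 5.
Divisors of 270: 1, 2, 3, 5, 6, 9, 10, 15, 18, 27, 30, 45, 54, 90, 135, 270.
Compute 113^d (mod 271) for the divisors d until we hit 1:
113^1 ≡ 113 (mod 271)
113^2 ≡ 32 (mod 271)
113^3 ≡ 93 (mod 271)
113^5 ≡ 266 (mod 271)
113^6 ≡ 248 (mod 271)
113^9 ≡ 29 (mod 271)
113^10 ≡ 25 (mod 271)
113^15 ≡ 146 (mod 271)
113^18 ≡ 28 (mod 271)
113^27 ≡ 270 (mod 271)
113^30 ≡ 178 (mod 271)
113^45 ≡ 243 (mod 271)
113^54 ≡ 1 (mod 271) ✓
The order of 113 is 54, so the subgroup it generates has 54 elements.
Index = |(Z/271Z)^×| / |⟨113⟩| = 270 / 54 = 5.

5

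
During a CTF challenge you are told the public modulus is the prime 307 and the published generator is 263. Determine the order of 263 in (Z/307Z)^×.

ord(263) | φ(307) = 307 − 1 = 306 = 2 · 3^2 · 17.
Divisors of 306: 1, 2, 3, 6, 9, 17, 18, 34, 51, 102, 153, 306.
Test each divisor d:
263^1 ≡ 263 (mod 307)
263^2 ≡ 94 (mod 307)
263^3 ≡ 162 (mod 307)
263^6 ≡ 149 (mod 307)
263^9 ≡ 192 (mod 307)
263^17 ≡ 139 (mod 307)
263^18 ≡ 24 (mod 307)
263^34 ≡ 287 (mod 307)
263^51 ≡ 290 (mod 307)
263^102 ≡ 289 (mod 307)
263^153 ≡ 306 (mod 307)
263^306 ≡ 1 (mod 307) ✓
Therefore the multiplicative order of 263 modulo 307 is 306.

306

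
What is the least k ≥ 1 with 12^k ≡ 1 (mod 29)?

4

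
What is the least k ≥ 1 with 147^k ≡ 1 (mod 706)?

352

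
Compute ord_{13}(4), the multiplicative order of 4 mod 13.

6

By Lagrange's theorem, ord_13(4) divides φ(13) = 13 − 1 = 12 = 2^2 · 3.
Divisors of 12: 1, 2, 3, 4, 6, 12.
Test each divisor d:
4^1 ≡ 4
4^2 ≡ 3
4^3 ≡ 12
4^4 ≡ 9
4^6 ≡ 1
Therefore the multiplicative order of 4 modulo 13 is 6.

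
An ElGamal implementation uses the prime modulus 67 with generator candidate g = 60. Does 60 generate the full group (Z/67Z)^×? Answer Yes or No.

φ(67) = 67 − 1 = 66 = 2 · 3 · 11.
An element g generates (Z/67Z)^× iff g^(66/q) ≢ 1 (mod 67) for each prime q ∈ {2, 3, 11}.
60^33 ≡ 1 (mod 67)  [q = 2: ≡ 1 ✗]
60^22 ≡ 29 (mod 67)  [q = 3: ≢ 1 ✓]
60^6 ≡ 64 (mod 67)  [q = 11: ≢ 1 ✓]
Since 60^33 ≡ 1, the order of 60 divides 33 < 66, so 60 is not a primitive root.

No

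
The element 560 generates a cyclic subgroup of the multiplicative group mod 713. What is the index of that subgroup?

12

By Lagrange's theorem, ord_713(560) divides φ(713) = φ(23·31) = (23−1)·(31−1) = 22·30 = 660 = 2^2 · 3 · 5 · 11.
Divisors of 660: 1, 2, 3, 4, 5, 6, 10, 11, 12, 15, 20, 22, 30, 33, 44, 55, 60, 66, 110, 132, 165, 220, 330, 660.
Check 560^d mod 713 for each divisor in increasing order:
560^1 ≡ 560 (mod 713)
560^2 ≡ 593 (mod 713)
560^3 ≡ 535 (mod 713)
560^4 ≡ 140 (mod 713)
560^5 ≡ 683 (mod 713)
560^6 ≡ 312 (mod 713)
560^10 ≡ 187 (mod 713)
560^11 ≡ 622 (mod 713)
560^12 ≡ 376 (mod 713)
560^15 ≡ 94 (mod 713)
560^20 ≡ 32 (mod 713)
560^22 ≡ 438 (mod 713)
560^30 ≡ 280 (mod 713)
560^33 ≡ 70 (mod 713)
560^44 ≡ 47 (mod 713)
560^55 ≡ 1 (mod 713) ✓
So ord_713(560) = 55, hence |⟨560⟩| = 55.
Index = |(Z/713Z)^×| / |⟨560⟩| = 660 / 55 = 12.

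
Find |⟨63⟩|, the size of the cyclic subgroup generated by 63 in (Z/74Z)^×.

By Lagrange's theorem, ord_74(63) divides φ(74) = φ(2)·φ(37) = 1·36 = 36 = 2^2 · 3^2.
Divisors of 36: 1, 2, 3, 4, 6, 9, 12, 18, 36.
Test each divisor d:
63^1 ≡ 63 (mod 74)
63^2 ≡ 47 (mod 74)
63^3 ≡ 1 (mod 74) ✓
Hence ord(63) = 3.

3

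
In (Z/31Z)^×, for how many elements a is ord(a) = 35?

0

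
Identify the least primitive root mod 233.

3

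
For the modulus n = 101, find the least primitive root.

2

φ(101) = 101 − 1 = 100 = 2^2 · 5^2.
g is a primitive root iff g^(100/q) ≢ 1 (mod 101) for each prime q ∈ {2, 5}.
g = 2: 2^50 ≡ 100; 2^20 ≡ 95 — none is 1, so 2 is a primitive root.
The smallest primitive root modulo 101 is 2.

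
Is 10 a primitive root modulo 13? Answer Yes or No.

No

φ(13) = 13 − 1 = 12 = 2^2 · 3.
10 is a primitive root mod 13 iff 10^(φ(13)/q) ≢ 1 for every prime q | φ(13), i.e. q ∈ {2, 3}.
10^6 ≡ 1 (mod 13)  [q = 2: ≡ 1 ✗]
10^4 ≡ 3 (mod 13)  [q = 3: ≢ 1 ✓]
The check at q = 2 fails, so 10 generates a proper subgroup.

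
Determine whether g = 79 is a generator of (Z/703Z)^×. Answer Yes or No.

703 = 19 · 37 is a product of two distinct odd primes, so (Z/703Z)^× ≅ (Z/19Z)^× × (Z/37Z)^× is not cyclic.
No primitive root modulo 703 exists; in particular 79 is not one.

No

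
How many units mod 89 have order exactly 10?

0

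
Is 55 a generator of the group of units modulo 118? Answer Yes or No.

Yes

φ(118) = φ(2)·φ(59) = 1·58 = 58 = 2 · 29.
It suffices to check that the order of 55 is not a proper divisor of 58: compute 55^(58/q) for q ∈ {2, 29}.
55^29 ≡ 117 (mod 118)  [q = 2: ≢ 1 ✓]
55^2 ≡ 75 (mod 118)  [q = 29: ≢ 1 ✓]
Every test exponent gives a nontrivial residue, hence 55 generates the full group.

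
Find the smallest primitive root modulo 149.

φ(149) = 149 − 1 = 148 = 2^2 · 37.
g is a primitive root iff g^(148/q) ≢ 1 (mod 149) for each prime q ∈ {2, 37}.
g = 2: 2^74 ≡ 148; 2^4 ≡ 16 — none is 1, so 2 is a primitive root.
The smallest primitive root modulo 149 is 2.

2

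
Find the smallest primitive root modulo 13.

φ(13) = 13 − 1 = 12 = 2^2 · 3.
Test candidates g = 2, 3, … against the prime factors q ∈ {2, 3} of φ(13): g is a generator iff g^(12/q) ≢ 1 for every such q.
g = 2: 2^6 ≡ 12; 2^4 ≡ 3 — none is 1, so 2 is a primitive root.
Hence the least primitive root of 13 is 2.

2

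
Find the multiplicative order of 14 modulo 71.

The order of 14 must divide φ(71) = 71 − 1 = 70 = 2 · 5 · 7.
Divisors of 70: 1, 2, 5, 7, 10, 14, 35, 70.
Compute 14^d (mod 71) for the divisors d until we hit 1:
14^1 ≡ 14
14^2 ≡ 54
14^5 ≡ 70
14^7 ≡ 17
14^10 ≡ 1
Therefore the multiplicative order of 14 modulo 71 is 10.

10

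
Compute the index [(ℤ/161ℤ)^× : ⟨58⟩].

4

By Lagrange's theorem, ord_161(58) divides φ(161) = φ(7·23) = (7−1)·(23−1) = 6·22 = 132 = 2^2 · 3 · 11.
Divisors of 132: 1, 2, 3, 4, 6, 11, 12, 22, 33, 44, 66, 132.
Evaluate successive powers at the divisors of 132:
58^1 ≡ 58 (mod 161)
58^2 ≡ 144 (mod 161)
58^3 ≡ 141 (mod 161)
58^4 ≡ 128 (mod 161)
58^6 ≡ 78 (mod 161)
58^11 ≡ 116 (mod 161)
58^12 ≡ 127 (mod 161)
58^22 ≡ 93 (mod 161)
58^33 ≡ 1 (mod 161) ✓
The order of 58 is 33, so the subgroup it generates has 33 elements.
[(Z/161Z)^× : ⟨58⟩] = 132/33 = 4.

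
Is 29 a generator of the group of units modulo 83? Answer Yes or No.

No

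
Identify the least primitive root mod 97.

5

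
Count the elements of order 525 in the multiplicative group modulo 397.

0

φ(397) = 397 − 1 = 396 = 2^2 · 3^2 · 11.
In a cyclic group of order 396, there are φ(d) elements of order d for each divisor d of 396, and zero for non-divisors.
525 does not divide 396, so no element of (Z/397Z)^× has order 525.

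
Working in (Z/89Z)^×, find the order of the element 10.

44

ord(10) | φ(89) = 89 − 1 = 88 = 2^3 · 11.
Divisors of 88: 1, 2, 4, 8, 11, 22, 44, 88.
Test each divisor d:
10^1 ≡ 10
10^2 ≡ 11
10^4 ≡ 32
10^8 ≡ 45
10^11 ≡ 55
10^22 ≡ 88
10^44 ≡ 1
Therefore the multiplicative order of 10 modulo 89 is 44.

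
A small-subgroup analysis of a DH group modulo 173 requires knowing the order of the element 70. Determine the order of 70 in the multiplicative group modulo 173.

172

By Lagrange's theorem, ord_173(70) divides φ(173) = 173 − 1 = 172 = 2^2 · 43.
Divisors of 172: 1, 2, 4, 43, 86, 172.
Check 70^d mod 173 for each divisor in increasing order:
70^1 ≡ 70 (mod 173)
70^2 ≡ 56 (mod 173)
70^4 ≡ 22 (mod 173)
70^43 ≡ 93 (mod 173)
70^86 ≡ 172 (mod 173)
70^172 ≡ 1 (mod 173) ✓
The smallest such exponent is 172, so the order of 70 is 172.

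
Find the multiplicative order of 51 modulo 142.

14

The order of 51 must divide φ(142) = φ(2)·φ(71) = 1·70 = 70 = 2 · 5 · 7.
Divisors of 70: 1, 2, 5, 7, 10, 14, 35, 70.
Check 51^d mod 142 for each divisor in increasing order:
51^1 ≡ 51
51^2 ≡ 45
51^5 ≡ 41
51^7 ≡ 141
51^10 ≡ 119
51^14 ≡ 1
Hence ord(51) = 14.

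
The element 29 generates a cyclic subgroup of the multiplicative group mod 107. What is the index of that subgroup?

2

By Lagrange's theorem, ord_107(29) divides φ(107) = 107 − 1 = 106 = 2 · 53.
Divisors of 106: 1, 2, 53, 106.
Compute 29^d (mod 107) for the divisors d until we hit 1:
29^1 ≡ 29 (mod 107)
29^2 ≡ 92 (mod 107)
29^53 ≡ 1 (mod 107) ✓
The order of 29 is 53, so the subgroup it generates has 53 elements.
The index is φ(107) / ord(29) = 106 / 53 = 2.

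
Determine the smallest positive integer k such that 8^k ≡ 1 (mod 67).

By Lagrange's theorem, ord_67(8) divides φ(67) = 67 − 1 = 66 = 2 · 3 · 11.
Divisors of 66: 1, 2, 3, 6, 11, 22, 33, 66.
Compute 8^d (mod 67) for the divisors d until we hit 1:
8^1 ≡ 8
8^2 ≡ 64
8^3 ≡ 43
8^6 ≡ 40
8^11 ≡ 66
8^22 ≡ 1
Hence ord(8) = 22.

22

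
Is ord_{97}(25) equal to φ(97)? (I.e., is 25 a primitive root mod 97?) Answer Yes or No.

φ(97) = 97 − 1 = 96 = 2^5 · 3.
An element g generates (Z/97Z)^× iff g^(96/q) ≢ 1 (mod 97) for each prime q ∈ {2, 3}.
25^48 ≡ 1 (mod 97)  [q = 2: ≡ 1 ✗]
25^32 ≡ 61 (mod 97)  [q = 3: ≢ 1 ✓]
The check at q = 2 fails, so 25 generates a proper subgroup.

No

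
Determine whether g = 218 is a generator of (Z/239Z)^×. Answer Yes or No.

φ(239) = 239 − 1 = 238 = 2 · 7 · 17.
Test 218^(238/q) mod 239 for each prime factor q of 238:
218^119 ≡ 1 (mod 239)  [q = 2: ≡ 1 ✗]
218^34 ≡ 100 (mod 239)  [q = 7: ≢ 1 ✓]
218^14 ≡ 40 (mod 239)  [q = 17: ≢ 1 ✓]
218^119 ≡ 1 shows ord(218) | 119, strictly less than φ(239); not a primitive root.

No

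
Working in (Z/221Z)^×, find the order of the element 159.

By Lagrange's theorem, ord_221(159) divides φ(221) = φ(13·17) = (13−1)·(17−1) = 12·16 = 192 = 2^6 · 3.
Divisors of 192: 1, 2, 3, 4, 6, 8, 12, 16, 24, 32, 48, 64, 96, 192.
Compute 159^d (mod 221) for the divisors d until we hit 1:
159^1 ≡ 159 (mod 221)
159^2 ≡ 87 (mod 221)
159^3 ≡ 131 (mod 221)
159^4 ≡ 55 (mod 221)
159^6 ≡ 144 (mod 221)
159^8 ≡ 152 (mod 221)
159^12 ≡ 183 (mod 221)
159^16 ≡ 120 (mod 221)
159^24 ≡ 118 (mod 221)
159^32 ≡ 35 (mod 221)
159^48 ≡ 1 (mod 221) ✓
So ord_221(159) = 48.

48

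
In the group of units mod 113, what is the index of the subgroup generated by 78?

7

By Lagrange's theorem, ord_113(78) divides φ(113) = 113 − 1 = 112 = 2^4 · 7.
Divisors of 112: 1, 2, 4, 7, 8, 14, 16, 28, 56, 112.
Test each divisor d:
78^1 ≡ 78 (mod 113)
78^2 ≡ 95 (mod 113)
78^4 ≡ 98 (mod 113)
78^7 ≡ 42 (mod 113)
78^8 ≡ 112 (mod 113)
78^14 ≡ 69 (mod 113)
78^16 ≡ 1 (mod 113) ✓
So ord_113(78) = 16, hence |⟨78⟩| = 16.
[(Z/113Z)^× : ⟨78⟩] = 112/16 = 7.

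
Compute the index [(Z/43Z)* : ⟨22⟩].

Since 22 ∈ (Z/43Z)^×, its order divides φ(43) = 43 − 1 = 42 = 2 · 3 · 7.
Divisors of 42: 1, 2, 3, 6, 7, 14, 21, 42.
Compute 22^d (mod 43) for the divisors d until we hit 1:
22^1 ≡ 22
22^2 ≡ 11
22^3 ≡ 27
22^6 ≡ 41
22^7 ≡ 42
22^14 ≡ 1
The order of 22 is 14, so the subgroup it generates has 14 elements.
Index = |(Z/43Z)^×| / |⟨22⟩| = 42 / 14 = 3.

3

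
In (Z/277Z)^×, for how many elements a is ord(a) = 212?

0

φ(277) = 277 − 1 = 276 = 2^2 · 3 · 23.
(Z/277Z)^× is cyclic (|G| = 276); a cyclic group of order m has exactly φ(d) elements of each order d | m, and none otherwise.
212 does not divide 276, so no element of (Z/277Z)^× has order 212.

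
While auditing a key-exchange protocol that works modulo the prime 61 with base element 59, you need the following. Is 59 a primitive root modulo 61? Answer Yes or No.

φ(61) = 61 − 1 = 60 = 2^2 · 3 · 5.
59 is a primitive root mod 61 iff 59^(φ(61)/q) ≢ 1 for every prime q | φ(61), i.e. q ∈ {2, 3, 5}.
59^30 ≡ 60 (mod 61)  [q = 2: ≢ 1 ✓]
59^20 ≡ 47 (mod 61)  [q = 3: ≢ 1 ✓]
59^12 ≡ 9 (mod 61)  [q = 5: ≢ 1 ✓]
Every test exponent gives a nontrivial residue, hence 59 generates the full group.

Yes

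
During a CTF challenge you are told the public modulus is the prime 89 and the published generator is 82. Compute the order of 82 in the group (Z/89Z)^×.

The order of 82 must divide φ(89) = 89 − 1 = 88 = 2^3 · 11.
Divisors of 88: 1, 2, 4, 8, 11, 22, 44, 88.
Evaluate successive powers at the divisors of 88:
82^1 ≡ 82
82^2 ≡ 49
82^4 ≡ 87
82^8 ≡ 4
82^11 ≡ 52
82^22 ≡ 34
82^44 ≡ 88
82^88 ≡ 1
Therefore the multiplicative order of 82 modulo 89 is 88.

88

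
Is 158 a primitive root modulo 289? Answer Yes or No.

φ(289) = φ(17^2) = 17·(17−1) = 272 = 2^4 · 17.
An element g generates (Z/289Z)^× iff g^(272/q) ≢ 1 (mod 289) for each prime q ∈ {2, 17}.
158^136 ≡ 288 (mod 289)  [q = 2: ≢ 1 ✓]
158^16 ≡ 1 (mod 289)  [q = 17: ≡ 1 ✗]
158^16 ≡ 1 shows ord(158) | 16, strictly less than φ(289); not a primitive root.

No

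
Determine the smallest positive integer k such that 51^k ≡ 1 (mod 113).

By Lagrange's theorem, ord_113(51) divides φ(113) = 113 − 1 = 112 = 2^4 · 7.
Divisors of 112: 1, 2, 4, 7, 8, 14, 16, 28, 56, 112.
Check 51^d mod 113 for each divisor in increasing order:
51^1 ≡ 51 (mod 113)
51^2 ≡ 2 (mod 113)
51^4 ≡ 4 (mod 113)
51^7 ≡ 69 (mod 113)
51^8 ≡ 16 (mod 113)
51^14 ≡ 15 (mod 113)
51^16 ≡ 30 (mod 113)
51^28 ≡ 112 (mod 113)
51^56 ≡ 1 (mod 113) ✓
Hence ord(51) = 56.

56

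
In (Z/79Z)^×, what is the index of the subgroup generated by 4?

Since 4 ∈ (Z/79Z)^×, its order divides φ(79) = 79 − 1 = 78 = 2 · 3 · 13.
Divisors of 78: 1, 2, 3, 6, 13, 26, 39, 78.
Test each divisor d:
4^1 ≡ 4 (mod 79)
4^2 ≡ 16 (mod 79)
4^3 ≡ 64 (mod 79)
4^6 ≡ 67 (mod 79)
4^13 ≡ 23 (mod 79)
4^26 ≡ 55 (mod 79)
4^39 ≡ 1 (mod 79) ✓
So ord_79(4) = 39, hence |⟨4⟩| = 39.
Index = |(Z/79Z)^×| / |⟨4⟩| = 78 / 39 = 2.

2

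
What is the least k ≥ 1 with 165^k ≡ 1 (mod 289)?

272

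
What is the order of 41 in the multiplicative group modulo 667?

44

By Lagrange's theorem, ord_667(41) divides φ(667) = φ(23·29) = (23−1)·(29−1) = 22·28 = 616 = 2^3 · 7 · 11.
Divisors of 616: 1, 2, 4, 7, 8, 11, 14, 22, 28, 44, 56, 77, 88, 154, 308, 616.
Evaluate successive powers at the divisors of 616:
41^1 ≡ 41 (mod 667)
41^2 ≡ 347 (mod 667)
41^4 ≡ 349 (mod 667)
41^7 ≡ 75 (mod 667)
41^8 ≡ 407 (mod 667)
41^11 ≡ 162 (mod 667)
41^14 ≡ 289 (mod 667)
41^22 ≡ 231 (mod 667)
41^28 ≡ 146 (mod 667)
41^44 ≡ 1 (mod 667) ✓
Hence ord(41) = 44.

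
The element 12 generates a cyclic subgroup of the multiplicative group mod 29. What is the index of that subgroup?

7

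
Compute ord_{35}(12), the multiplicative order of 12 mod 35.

12

By Lagrange's theorem, ord_35(12) divides φ(35) = φ(5·7) = (5−1)·(7−1) = 4·6 = 24 = 2^3 · 3.
Divisors of 24: 1, 2, 3, 4, 6, 8, 12, 24.
Compute 12^d (mod 35) for the divisors d until we hit 1:
12^1 ≡ 12
12^2 ≡ 4
12^3 ≡ 13
12^4 ≡ 16
12^6 ≡ 29
12^8 ≡ 11
12^12 ≡ 1
Hence ord(12) = 12.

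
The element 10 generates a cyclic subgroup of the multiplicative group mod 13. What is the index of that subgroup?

ord(10) | φ(13) = 13 − 1 = 12 = 2^2 · 3.
Divisors of 12: 1, 2, 3, 4, 6, 12.
Check 10^d mod 13 for each divisor in increasing order:
10^1 ≡ 10
10^2 ≡ 9
10^3 ≡ 12
10^4 ≡ 3
10^6 ≡ 1
So ord_13(10) = 6, hence |⟨10⟩| = 6.
The index is φ(13) / ord(10) = 12 / 6 = 2.

2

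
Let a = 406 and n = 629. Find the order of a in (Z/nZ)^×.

8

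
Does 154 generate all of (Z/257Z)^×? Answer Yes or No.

φ(257) = 257 − 1 = 256 = 2^8.
Test 154^(256/q) mod 257 for each prime factor q of 256:
154^128 ≡ 256 (mod 257)  [q = 2: ≢ 1 ✓]
None equal 1, so ord_257(154) = 256: 154 is a primitive root.

Yes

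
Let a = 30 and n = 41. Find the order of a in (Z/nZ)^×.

40

By Lagrange's theorem, ord_41(30) divides φ(41) = 41 − 1 = 40 = 2^3 · 5.
Divisors of 40: 1, 2, 4, 5, 8, 10, 20, 40.
Test each divisor d:
30^1 ≡ 30 (mod 41)
30^2 ≡ 39 (mod 41)
30^4 ≡ 4 (mod 41)
30^5 ≡ 38 (mod 41)
30^8 ≡ 16 (mod 41)
30^10 ≡ 9 (mod 41)
30^20 ≡ 40 (mod 41)
30^40 ≡ 1 (mod 41) ✓
Hence ord(30) = 40.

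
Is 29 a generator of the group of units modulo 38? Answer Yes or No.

φ(38) = φ(2)·φ(19) = 1·18 = 18 = 2 · 3^2.
Test 29^(18/q) mod 38 for each prime factor q of 18:
29^9 ≡ 37 (mod 38)  [q = 2: ≢ 1 ✓]
29^6 ≡ 11 (mod 38)  [q = 3: ≢ 1 ✓]
Every test exponent gives a nontrivial residue, hence 29 generates the full group.

Yes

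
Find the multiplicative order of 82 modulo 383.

382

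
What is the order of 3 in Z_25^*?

Since 3 ∈ (Z/25Z)^×, its order divides φ(25) = φ(5^2) = 5·(5−1) = 20 = 2^2 · 5.
Divisors of 20: 1, 2, 4, 5, 10, 20.
Check 3^d mod 25 for each divisor in increasing order:
3^1 ≡ 3 (mod 25)
3^2 ≡ 9 (mod 25)
3^4 ≡ 6 (mod 25)
3^5 ≡ 18 (mod 25)
3^10 ≡ 24 (mod 25)
3^20 ≡ 1 (mod 25) ✓
The smallest such exponent is 20, so the order of 3 is 20.

20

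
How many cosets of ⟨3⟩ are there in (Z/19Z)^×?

1

The order of 3 must divide φ(19) = 19 − 1 = 18 = 2 · 3^2.
Divisors of 18: 1, 2, 3, 6, 9, 18.
Evaluate successive powers at the divisors of 18:
3^1 ≡ 3 (mod 19)
3^2 ≡ 9 (mod 19)
3^3 ≡ 8 (mod 19)
3^6 ≡ 7 (mod 19)
3^9 ≡ 18 (mod 19)
3^18 ≡ 1 (mod 19) ✓
So ord_19(3) = 18, hence |⟨3⟩| = 18.
[(Z/19Z)^× : ⟨3⟩] = 18/18 = 1.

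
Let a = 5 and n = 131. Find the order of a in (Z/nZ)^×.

Since 5 ∈ (Z/131Z)^×, its order divides φ(131) = 131 − 1 = 130 = 2 · 5 · 13.
Divisors of 130: 1, 2, 5, 10, 13, 26, 65, 130.
Check 5^d mod 131 for each divisor in increasing order:
5^1 ≡ 5 (mod 131)
5^2 ≡ 25 (mod 131)
5^5 ≡ 112 (mod 131)
5^10 ≡ 99 (mod 131)
5^13 ≡ 61 (mod 131)
5^26 ≡ 53 (mod 131)
5^65 ≡ 1 (mod 131) ✓
Therefore the multiplicative order of 5 modulo 131 is 65.

65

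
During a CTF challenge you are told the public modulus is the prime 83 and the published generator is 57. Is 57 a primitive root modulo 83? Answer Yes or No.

φ(83) = 83 − 1 = 82 = 2 · 41.
57 is a primitive root mod 83 iff 57^(φ(83)/q) ≢ 1 for every prime q | φ(83), i.e. q ∈ {2, 41}.
57^41 ≡ 82 (mod 83)  [q = 2: ≢ 1 ✓]
57^2 ≡ 12 (mod 83)  [q = 41: ≢ 1 ✓]
Every test exponent gives a nontrivial residue, hence 57 generates the full group.

Yes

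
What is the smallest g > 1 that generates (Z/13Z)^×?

φ(13) = 13 − 1 = 12 = 2^2 · 3.
Test candidates g = 2, 3, … against the prime factors q ∈ {2, 3} of φ(13): g is a generator iff g^(12/q) ≢ 1 for every such q.
g = 2: 2^6 ≡ 12; 2^4 ≡ 3 — none is 1, so 2 is a primitive root.
So 2 is the smallest generator of (Z/13Z)^×.

2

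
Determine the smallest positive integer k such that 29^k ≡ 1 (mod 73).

72

By Lagrange's theorem, ord_73(29) divides φ(73) = 73 − 1 = 72 = 2^3 · 3^2.
Divisors of 72: 1, 2, 3, 4, 6, 8, 9, 12, 18, 24, 36, 72.
Test each divisor d:
29^1 ≡ 29 (mod 73)
29^2 ≡ 38 (mod 73)
29^3 ≡ 7 (mod 73)
29^4 ≡ 57 (mod 73)
29^6 ≡ 49 (mod 73)
29^8 ≡ 37 (mod 73)
29^9 ≡ 51 (mod 73)
29^12 ≡ 65 (mod 73)
29^18 ≡ 46 (mod 73)
29^24 ≡ 64 (mod 73)
29^36 ≡ 72 (mod 73)
29^72 ≡ 1 (mod 73) ✓
Hence ord(29) = 72.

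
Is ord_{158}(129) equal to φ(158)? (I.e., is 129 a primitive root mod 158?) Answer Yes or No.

No

φ(158) = φ(2)·φ(79) = 1·78 = 78 = 2 · 3 · 13.
129 is a primitive root mod 158 iff 129^(φ(158)/q) ≢ 1 for every prime q | φ(158), i.e. q ∈ {2, 3, 13}.
129^39 ≡ 1 (mod 158)  [q = 2: ≡ 1 ✗]
129^26 ≡ 55 (mod 158)  [q = 3: ≢ 1 ✓]
129^6 ≡ 89 (mod 158)  [q = 13: ≢ 1 ✓]
129^39 ≡ 1 shows ord(129) | 39, strictly less than φ(158); not a primitive root.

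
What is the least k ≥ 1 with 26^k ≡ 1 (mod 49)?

The order of 26 must divide φ(49) = φ(7^2) = 7·(7−1) = 42 = 2 · 3 · 7.
Divisors of 42: 1, 2, 3, 6, 7, 14, 21, 42.
Test each divisor d:
26^1 ≡ 26
26^2 ≡ 39
26^3 ≡ 34
26^6 ≡ 29
26^7 ≡ 19
26^14 ≡ 18
26^21 ≡ 48
26^42 ≡ 1
Hence ord(26) = 42.

42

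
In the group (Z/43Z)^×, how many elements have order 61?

0

φ(43) = 43 − 1 = 42 = 2 · 3 · 7.
(Z/43Z)^× is cyclic (|G| = 42); a cyclic group of order m has exactly φ(d) elements of each order d | m, and none otherwise.
61 does not divide 42, so no element of (Z/43Z)^× has order 61.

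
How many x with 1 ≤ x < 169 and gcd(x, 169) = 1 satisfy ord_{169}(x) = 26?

φ(169) = φ(13^2) = 13·(13−1) = 156 = 2^2 · 3 · 13.
(Z/169Z)^× is cyclic (|G| = 156); a cyclic group of order m has exactly φ(d) elements of each order d | m, and none otherwise.
26 = 2 · 13 divides 156, and φ(26) = 12.

12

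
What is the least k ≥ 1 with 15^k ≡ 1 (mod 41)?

ord(15) | φ(41) = 41 − 1 = 40 = 2^3 · 5.
Divisors of 40: 1, 2, 4, 5, 8, 10, 20, 40.
Compute 15^d (mod 41) for the divisors d until we hit 1:
15^1 ≡ 15
15^2 ≡ 20
15^4 ≡ 31
15^5 ≡ 14
15^8 ≡ 18
15^10 ≡ 32
15^20 ≡ 40
15^40 ≡ 1
Hence ord(15) = 40.

40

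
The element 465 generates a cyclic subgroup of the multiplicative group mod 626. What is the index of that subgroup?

ord(465) | φ(626) = φ(2)·φ(313) = 1·312 = 312 = 2^3 · 3 · 13.
Divisors of 312: 1, 2, 3, 4, 6, 8, 12, 13, 24, 26, 39, 52, 78, 104, 156, 312.
Evaluate successive powers at the divisors of 312:
465^1 ≡ 465
465^2 ≡ 255
465^3 ≡ 261
465^4 ≡ 547
465^6 ≡ 513
465^8 ≡ 607
465^12 ≡ 249
465^13 ≡ 601
465^24 ≡ 27
465^26 ≡ 625
465^39 ≡ 25
465^52 ≡ 1
So ord_626(465) = 52, hence |⟨465⟩| = 52.
Index = |(Z/626Z)^×| / |⟨465⟩| = 312 / 52 = 6.

6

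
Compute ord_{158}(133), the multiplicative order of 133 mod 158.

ord(133) | φ(158) = φ(2)·φ(79) = 1·78 = 78 = 2 · 3 · 13.
Divisors of 78: 1, 2, 3, 6, 13, 26, 39, 78.
Evaluate successive powers at the divisors of 78:
133^1 ≡ 133 (mod 158)
133^2 ≡ 151 (mod 158)
133^3 ≡ 17 (mod 158)
133^6 ≡ 131 (mod 158)
133^13 ≡ 103 (mod 158)
133^26 ≡ 23 (mod 158)
133^39 ≡ 157 (mod 158)
133^78 ≡ 1 (mod 158) ✓
Hence ord(133) = 78.

78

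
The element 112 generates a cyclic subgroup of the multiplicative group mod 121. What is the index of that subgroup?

11

ord(112) | φ(121) = φ(11^2) = 11·(11−1) = 110 = 2 · 5 · 11.
Divisors of 110: 1, 2, 5, 10, 11, 22, 55, 110.
Evaluate successive powers at the divisors of 110:
112^1 ≡ 112
112^2 ≡ 81
112^5 ≡ 120
112^10 ≡ 1
Thus |⟨112⟩| = ord(112) = 10.
The index is φ(121) / ord(112) = 110 / 10 = 11.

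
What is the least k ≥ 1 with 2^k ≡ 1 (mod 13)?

12

ord(2) | φ(13) = 13 − 1 = 12 = 2^2 · 3.
Divisors of 12: 1, 2, 3, 4, 6, 12.
Compute 2^d (mod 13) for the divisors d until we hit 1:
2^1 ≡ 2 (mod 13)
2^2 ≡ 4 (mod 13)
2^3 ≡ 8 (mod 13)
2^4 ≡ 3 (mod 13)
2^6 ≡ 12 (mod 13)
2^12 ≡ 1 (mod 13) ✓
So ord_13(2) = 12.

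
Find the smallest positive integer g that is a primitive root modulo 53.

φ(53) = 53 − 1 = 52 = 2^2 · 13.
g is a primitive root iff g^(52/q) ≢ 1 (mod 53) for each prime q ∈ {2, 13}.
g = 2: 2^26 ≡ 52; 2^4 ≡ 16 — none is 1, so 2 is a primitive root.
Hence the least primitive root of 53 is 2.

2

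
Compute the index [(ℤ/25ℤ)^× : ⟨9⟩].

2

The order of 9 must divide φ(25) = φ(5^2) = 5·(5−1) = 20 = 2^2 · 5.
Divisors of 20: 1, 2, 4, 5, 10, 20.
Compute 9^d (mod 25) for the divisors d until we hit 1:
9^1 ≡ 9
9^2 ≡ 6
9^4 ≡ 11
9^5 ≡ 24
9^10 ≡ 1
Thus |⟨9⟩| = ord(9) = 10.
Index = |(Z/25Z)^×| / |⟨9⟩| = 20 / 10 = 2.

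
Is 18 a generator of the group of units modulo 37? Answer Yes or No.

Yes

φ(37) = 37 − 1 = 36 = 2^2 · 3^2.
Test 18^(36/q) mod 37 for each prime factor q of 36:
18^18 ≡ 36 (mod 37)  [q = 2: ≢ 1 ✓]
18^12 ≡ 10 (mod 37)  [q = 3: ≢ 1 ✓]
None equal 1, so ord_37(18) = 36: 18 is a primitive root.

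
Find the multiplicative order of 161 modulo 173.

172

By Lagrange's theorem, ord_173(161) divides φ(173) = 173 − 1 = 172 = 2^2 · 43.
Divisors of 172: 1, 2, 4, 43, 86, 172.
Check 161^d mod 173 for each divisor in increasing order:
161^1 ≡ 161 (mod 173)
161^2 ≡ 144 (mod 173)
161^4 ≡ 149 (mod 173)
161^43 ≡ 93 (mod 173)
161^86 ≡ 172 (mod 173)
161^172 ≡ 1 (mod 173) ✓
Therefore the multiplicative order of 161 modulo 173 is 172.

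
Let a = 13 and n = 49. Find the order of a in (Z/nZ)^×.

14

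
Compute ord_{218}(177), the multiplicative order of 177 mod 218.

Since 177 ∈ (Z/218Z)^×, its order divides φ(218) = φ(2)·φ(109) = 1·108 = 108 = 2^2 · 3^3.
Divisors of 108: 1, 2, 3, 4, 6, 9, 12, 18, 27, 36, 54, 108.
Check 177^d mod 218 for each divisor in increasing order:
177^1 ≡ 177 (mod 218)
177^2 ≡ 155 (mod 218)
177^3 ≡ 185 (mod 218)
177^4 ≡ 45 (mod 218)
177^6 ≡ 217 (mod 218)
177^9 ≡ 33 (mod 218)
177^12 ≡ 1 (mod 218) ✓
The smallest such exponent is 12, so the order of 177 is 12.

12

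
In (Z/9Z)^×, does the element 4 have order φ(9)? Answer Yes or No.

No

φ(9) = φ(3^2) = 3·(3−1) = 6 = 2 · 3.
4 is a primitive root mod 9 iff 4^(φ(9)/q) ≢ 1 for every prime q | φ(9), i.e. q ∈ {2, 3}.
4^3 ≡ 1 (mod 9)  [q = 2: ≡ 1 ✗]
4^2 ≡ 7 (mod 9)  [q = 3: ≢ 1 ✓]
The check at q = 2 fails, so 4 generates a proper subgroup.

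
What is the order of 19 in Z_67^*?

Since 19 ∈ (Z/67Z)^×, its order divides φ(67) = 67 − 1 = 66 = 2 · 3 · 11.
Divisors of 66: 1, 2, 3, 6, 11, 22, 33, 66.
Compute 19^d (mod 67) for the divisors d until we hit 1:
19^1 ≡ 19
19^2 ≡ 26
19^3 ≡ 25
19^6 ≡ 22
19^11 ≡ 29
19^22 ≡ 37
19^33 ≡ 1
The smallest such exponent is 33, so the order of 19 is 33.

33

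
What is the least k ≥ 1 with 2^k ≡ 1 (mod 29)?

Since 2 ∈ (Z/29Z)^×, its order divides φ(29) = 29 − 1 = 28 = 2^2 · 7.
Divisors of 28: 1, 2, 4, 7, 14, 28.
Compute 2^d (mod 29) for the divisors d until we hit 1:
2^1 ≡ 2 (mod 29)
2^2 ≡ 4 (mod 29)
2^4 ≡ 16 (mod 29)
2^7 ≡ 12 (mod 29)
2^14 ≡ 28 (mod 29)
2^28 ≡ 1 (mod 29) ✓
Hence ord(2) = 28.

28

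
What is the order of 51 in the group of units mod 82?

5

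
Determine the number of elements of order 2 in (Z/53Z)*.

1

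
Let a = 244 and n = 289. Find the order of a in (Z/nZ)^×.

By Lagrange's theorem, ord_289(244) divides φ(289) = φ(17^2) = 17·(17−1) = 272 = 2^4 · 17.
Divisors of 272: 1, 2, 4, 8, 16, 17, 34, 68, 136, 272.
Check 244^d mod 289 for each divisor in increasing order:
244^1 ≡ 244 (mod 289)
244^2 ≡ 2 (mod 289)
244^4 ≡ 4 (mod 289)
244^8 ≡ 16 (mod 289)
244^16 ≡ 256 (mod 289)
244^17 ≡ 40 (mod 289)
244^34 ≡ 155 (mod 289)
244^68 ≡ 38 (mod 289)
244^136 ≡ 288 (mod 289)
244^272 ≡ 1 (mod 289) ✓
Therefore the multiplicative order of 244 modulo 289 is 272.

272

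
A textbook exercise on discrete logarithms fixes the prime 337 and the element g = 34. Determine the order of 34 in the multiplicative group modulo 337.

336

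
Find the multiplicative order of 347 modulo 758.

The order of 347 must divide φ(758) = φ(2)·φ(379) = 1·378 = 378 = 2 · 3^3 · 7.
Divisors of 378: 1, 2, 3, 6, 7, 9, 14, 18, 21, 27, 42, 54, 63, 126, 189, 378.
Evaluate successive powers at the divisors of 378:
347^1 ≡ 347 (mod 758)
347^2 ≡ 645 (mod 758)
347^3 ≡ 205 (mod 758)
347^6 ≡ 335 (mod 758)
347^7 ≡ 271 (mod 758)
347^9 ≡ 455 (mod 758)
347^14 ≡ 673 (mod 758)
347^18 ≡ 91 (mod 758)
347^21 ≡ 463 (mod 758)
347^27 ≡ 473 (mod 758)
347^42 ≡ 613 (mod 758)
347^54 ≡ 119 (mod 758)
347^63 ≡ 327 (mod 758)
347^126 ≡ 51 (mod 758)
347^189 ≡ 1 (mod 758) ✓
Hence ord(347) = 189.

189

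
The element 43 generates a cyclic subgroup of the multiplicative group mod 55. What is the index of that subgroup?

By Lagrange's theorem, ord_55(43) divides φ(55) = φ(5·11) = (5−1)·(11−1) = 4·10 = 40 = 2^3 · 5.
Divisors of 40: 1, 2, 4, 5, 8, 10, 20, 40.
Test each divisor d:
43^1 ≡ 43 (mod 55)
43^2 ≡ 34 (mod 55)
43^4 ≡ 1 (mod 55) ✓
So ord_55(43) = 4, hence |⟨43⟩| = 4.
The index is φ(55) / ord(43) = 40 / 4 = 10.

10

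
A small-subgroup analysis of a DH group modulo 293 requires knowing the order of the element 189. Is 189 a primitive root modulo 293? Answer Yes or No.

φ(293) = 293 − 1 = 292 = 2^2 · 73.
An element g generates (Z/293Z)^× iff g^(292/q) ≢ 1 (mod 293) for each prime q ∈ {2, 73}.
189^146 ≡ 1 (mod 293)  [q = 2: ≡ 1 ✗]
189^4 ≡ 39 (mod 293)  [q = 73: ≢ 1 ✓]
The check at q = 2 fails, so 189 generates a proper subgroup.

No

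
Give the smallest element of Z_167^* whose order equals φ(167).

φ(167) = 167 − 1 = 166 = 2 · 83.
Test candidates g = 2, 3, … against the prime factors q ∈ {2, 83} of φ(167): g is a generator iff g^(166/q) ≢ 1 for every such q.
g = 2: 2^83 ≡ 1 — hits 1, so not a primitive root.
g = 3: 3^83 ≡ 1 — hits 1, so not a primitive root.
g = 4: 4^83 ≡ 1 — hits 1, so not a primitive root.
g = 5: 5^83 ≡ 166; 5^2 ≡ 25 — none is 1, so 5 is a primitive root.
The smallest primitive root modulo 167 is 5.

5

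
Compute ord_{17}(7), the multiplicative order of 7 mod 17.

16

By Lagrange's theorem, ord_17(7) divides φ(17) = 17 − 1 = 16 = 2^4.
Divisors of 16: 1, 2, 4, 8, 16.
Evaluate successive powers at the divisors of 16:
7^1 ≡ 7 (mod 17)
7^2 ≡ 15 (mod 17)
7^4 ≡ 4 (mod 17)
7^8 ≡ 16 (mod 17)
7^16 ≡ 1 (mod 17) ✓
The smallest such exponent is 16, so the order of 7 is 16.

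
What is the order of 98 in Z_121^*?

Since 98 ∈ (Z/121Z)^×, its order divides φ(121) = φ(11^2) = 11·(11−1) = 110 = 2 · 5 · 11.
Divisors of 110: 1, 2, 5, 10, 11, 22, 55, 110.
Test each divisor d:
98^1 ≡ 98
98^2 ≡ 45
98^5 ≡ 10
98^10 ≡ 100
98^11 ≡ 120
98^22 ≡ 1
Hence ord(98) = 22.

22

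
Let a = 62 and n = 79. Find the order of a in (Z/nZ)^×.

ord(62) | φ(79) = 79 − 1 = 78 = 2 · 3 · 13.
Divisors of 78: 1, 2, 3, 6, 13, 26, 39, 78.
Check 62^d mod 79 for each divisor in increasing order:
62^1 ≡ 62 (mod 79)
62^2 ≡ 52 (mod 79)
62^3 ≡ 64 (mod 79)
62^6 ≡ 67 (mod 79)
62^13 ≡ 1 (mod 79) ✓
The smallest such exponent is 13, so the order of 62 is 13.

13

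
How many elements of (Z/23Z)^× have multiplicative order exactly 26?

φ(23) = 23 − 1 = 22 = 2 · 11.
Since (Z/23Z)^× is cyclic of order 22, the number of elements of order d is φ(d) when d | 22 and 0 otherwise.
Since 26 ∤ 22, the count is 0.

0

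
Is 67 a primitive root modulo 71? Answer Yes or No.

φ(71) = 71 − 1 = 70 = 2 · 5 · 7.
It suffices to check that the order of 67 is not a proper divisor of 70: compute 67^(70/q) for q ∈ {2, 5, 7}.
67^35 ≡ 70 (mod 71)  [q = 2: ≢ 1 ✓]
67^14 ≡ 5 (mod 71)  [q = 5: ≢ 1 ✓]
67^10 ≡ 48 (mod 71)  [q = 7: ≢ 1 ✓]
Every test exponent gives a nontrivial residue, hence 67 generates the full group.

Yes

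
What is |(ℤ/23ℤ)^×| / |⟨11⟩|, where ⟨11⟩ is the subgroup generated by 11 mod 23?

1

By Lagrange's theorem, ord_23(11) divides φ(23) = 23 − 1 = 22 = 2 · 11.
Divisors of 22: 1, 2, 11, 22.
Compute 11^d (mod 23) for the divisors d until we hit 1:
11^1 ≡ 11 (mod 23)
11^2 ≡ 6 (mod 23)
11^11 ≡ 22 (mod 23)
11^22 ≡ 1 (mod 23) ✓
Thus |⟨11⟩| = ord(11) = 22.
The index is φ(23) / ord(11) = 22 / 22 = 1.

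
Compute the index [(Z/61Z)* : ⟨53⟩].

3

ord(53) | φ(61) = 61 − 1 = 60 = 2^2 · 3 · 5.
Divisors of 60: 1, 2, 3, 4, 5, 6, 10, 12, 15, 20, 30, 60.
Compute 53^d (mod 61) for the divisors d until we hit 1:
53^1 ≡ 53
53^2 ≡ 3
53^3 ≡ 37
53^4 ≡ 9
53^5 ≡ 50
53^6 ≡ 27
53^10 ≡ 60
53^12 ≡ 58
53^15 ≡ 11
53^20 ≡ 1
The order of 53 is 20, so the subgroup it generates has 20 elements.
[(Z/61Z)^× : ⟨53⟩] = 60/20 = 3.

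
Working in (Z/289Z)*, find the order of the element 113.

The order of 113 must divide φ(289) = φ(17^2) = 17·(17−1) = 272 = 2^4 · 17.
Divisors of 272: 1, 2, 4, 8, 16, 17, 34, 68, 136, 272.
Compute 113^d (mod 289) for the divisors d until we hit 1:
113^1 ≡ 113 (mod 289)
113^2 ≡ 53 (mod 289)
113^4 ≡ 208 (mod 289)
113^8 ≡ 203 (mod 289)
113^16 ≡ 171 (mod 289)
113^17 ≡ 249 (mod 289)
113^34 ≡ 155 (mod 289)
113^68 ≡ 38 (mod 289)
113^136 ≡ 288 (mod 289)
113^272 ≡ 1 (mod 289) ✓
Hence ord(113) = 272.

272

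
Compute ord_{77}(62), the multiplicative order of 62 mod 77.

10

By Lagrange's theorem, ord_77(62) divides φ(77) = φ(7·11) = (7−1)·(11−1) = 6·10 = 60 = 2^2 · 3 · 5.
Divisors of 60: 1, 2, 3, 4, 5, 6, 10, 12, 15, 20, 30, 60.
Check 62^d mod 77 for each divisor in increasing order:
62^1 ≡ 62 (mod 77)
62^2 ≡ 71 (mod 77)
62^3 ≡ 13 (mod 77)
62^4 ≡ 36 (mod 77)
62^5 ≡ 76 (mod 77)
62^6 ≡ 15 (mod 77)
62^10 ≡ 1 (mod 77) ✓
So ord_77(62) = 10.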